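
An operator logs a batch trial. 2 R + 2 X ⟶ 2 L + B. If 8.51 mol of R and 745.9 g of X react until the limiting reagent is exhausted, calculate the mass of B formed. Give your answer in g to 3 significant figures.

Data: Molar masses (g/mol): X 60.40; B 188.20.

801 g

n(R) = 8.510 mol
n(X) = 745.9 / 60.40 = 12.35 mol
n/ν → R: 4.255, X: 6.175; R is limiting.
n(B) = (1/2) × 8.510 = 4.255 mol
mass = 4.255 × 188.20 = 800.8 g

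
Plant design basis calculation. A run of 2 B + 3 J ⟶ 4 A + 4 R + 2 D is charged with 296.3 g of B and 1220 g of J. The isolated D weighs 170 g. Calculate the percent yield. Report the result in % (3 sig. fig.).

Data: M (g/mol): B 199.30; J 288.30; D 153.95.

n(B) = 296.3 / 199.30 = 1.487 mol
n(J) = 1220 / 288.30 = 4.232 mol
n/ν → B: 0.7435, J: 1.411; B is limiting.
theoretical n(D) = (2/2) × 1.487 = 1.487 mol → 228.9 g
% yield = 170 / 228.9 × 100 = 74.27 %

74.3 %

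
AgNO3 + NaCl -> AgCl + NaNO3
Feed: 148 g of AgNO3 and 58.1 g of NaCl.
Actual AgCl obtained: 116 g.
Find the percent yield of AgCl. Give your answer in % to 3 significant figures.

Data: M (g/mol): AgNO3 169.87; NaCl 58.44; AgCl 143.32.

92.9 %

n(AgNO3) = 148.0 / 169.87 = 0.8713 mol
n(NaCl) = 58.10 / 58.44 = 0.9942 mol
n/ν for AgNO3 = 0.8713/1 = 0.8713
n/ν for NaCl = 0.9942/1 = 0.9942
Smallest n/ν is AgNO3 → limiting reagent.
theoretical n(AgCl) = (1/1) × 0.8713 = 0.8713 mol → 124.9 g
% yield = 116 / 124.9 × 100 = 92.87 %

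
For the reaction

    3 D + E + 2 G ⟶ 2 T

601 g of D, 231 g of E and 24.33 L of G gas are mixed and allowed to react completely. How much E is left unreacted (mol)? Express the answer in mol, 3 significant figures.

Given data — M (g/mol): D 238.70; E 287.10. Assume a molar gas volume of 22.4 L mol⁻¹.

n(D) = 601.0 / 238.70 = 2.518 mol
n(E) = 231.0 / 287.10 = 0.8046 mol
n(G) = 24.33 / 22.4 = 1.086 mol
n/ν → D: 0.8393, E: 0.8046, G: 0.5430; G is limiting.
E consumed = (1/2) × 1.086 = 0.5430 mol
E remaining = 0.8046 − 0.5430 = 0.2616 mol

0.262 mol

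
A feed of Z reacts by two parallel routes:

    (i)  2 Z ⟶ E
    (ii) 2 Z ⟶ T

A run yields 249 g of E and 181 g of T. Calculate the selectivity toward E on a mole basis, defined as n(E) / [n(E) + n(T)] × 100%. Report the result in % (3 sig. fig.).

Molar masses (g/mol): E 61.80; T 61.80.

57.9 %

n(E) = 249 / 61.80 = 4.029 mol
n(T) = 181 / 61.80 = 2.929 mol
selectivity = 4.029/(4.029+2.929) × 100 = 57.90 %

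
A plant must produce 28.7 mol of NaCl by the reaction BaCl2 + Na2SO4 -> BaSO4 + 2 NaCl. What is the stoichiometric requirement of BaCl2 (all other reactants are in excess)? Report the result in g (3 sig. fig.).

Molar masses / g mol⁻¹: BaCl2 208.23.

2990 g

n(NaCl) = 28.70 mol
n(BaCl2) = (1/2) × 28.70 = 14.35 mol
mass = 14.35 × 208.23 = 2988 g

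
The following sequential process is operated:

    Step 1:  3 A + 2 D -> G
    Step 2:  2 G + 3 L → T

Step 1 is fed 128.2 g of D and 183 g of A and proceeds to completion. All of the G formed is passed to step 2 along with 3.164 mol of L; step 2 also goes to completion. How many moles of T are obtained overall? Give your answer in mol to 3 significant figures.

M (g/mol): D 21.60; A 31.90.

0.956 mol

Step 1:
n(D) = 128.2 / 21.60 = 5.935 mol
n(A) = 183.0 / 31.90 = 5.737 mol
n/ν for D = 5.935/2 = 2.968
n/ν for A = 5.737/3 = 1.912
Smallest n/ν is A → limiting reagent.
n(G) produced = (1/3) × 5.737 = 1.912 mol
Step 2:
n(G) available = 1.912 mol
n(L) = 3.164 mol
n/ν for G = 1.912/2 = 0.9560
n/ν for L = 3.164/3 = 1.055
Smallest n/ν is G → limiting reagent.
n(T) = (1/2) × 1.912 = 0.9560 mol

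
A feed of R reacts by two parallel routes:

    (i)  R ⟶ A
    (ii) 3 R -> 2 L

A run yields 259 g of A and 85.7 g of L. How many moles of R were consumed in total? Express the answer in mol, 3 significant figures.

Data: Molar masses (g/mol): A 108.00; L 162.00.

3.19 mol

n(A) = 259 / 108.00 = 2.398 mol
n(L) = 85.7 / 162.00 = 0.5290 mol
n(R) via (i) = (1/1)×2.398 = 2.398 mol
n(R) via (ii) = (3/2)×0.5290 = 0.7935 mol
total n(R) = 2.398 + 0.7935 = 3.192 mol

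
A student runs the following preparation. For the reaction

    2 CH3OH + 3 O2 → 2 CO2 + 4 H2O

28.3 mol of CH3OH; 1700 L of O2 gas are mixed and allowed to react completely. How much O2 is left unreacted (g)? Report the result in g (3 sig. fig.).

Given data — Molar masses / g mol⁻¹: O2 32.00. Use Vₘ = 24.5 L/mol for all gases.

862 g

n(CH3OH) = 28.30 mol
n(O2) = 1700 / 24.5 = 69.39 mol
n/ν → CH3OH: 14.15, O2: 23.13; CH3OH is limiting.
O2 consumed = (3/2) × 28.30 = 42.45 mol
O2 remaining = 69.39 − 42.45 = 26.94 mol
mass = 26.94 × 32.00 = 862.1 g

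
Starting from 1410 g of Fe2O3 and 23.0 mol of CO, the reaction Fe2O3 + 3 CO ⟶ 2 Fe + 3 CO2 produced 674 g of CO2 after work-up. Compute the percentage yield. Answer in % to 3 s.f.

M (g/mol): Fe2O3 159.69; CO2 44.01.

66.6 %

n(Fe2O3) = 1410 / 159.69 = 8.830 mol
n(CO) = 23.00 mol
n/ν for Fe2O3 = 8.830/1 = 8.830
n/ν for CO = 23.00/3 = 7.667
Smallest n/ν is CO → limiting reagent.
theoretical n(CO2) = (3/3) × 23.00 = 23.00 mol → 1012 g
% yield = 674 / 1012 × 100 = 66.60 %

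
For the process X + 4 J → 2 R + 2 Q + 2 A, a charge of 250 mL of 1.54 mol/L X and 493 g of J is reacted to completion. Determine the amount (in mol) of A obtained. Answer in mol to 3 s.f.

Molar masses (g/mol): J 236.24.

n(X) = 1.54 × 250.0/1000 = 0.3850 mol
n(J) = 493.0 / 236.24 = 2.087 mol
n/ν for X = 0.3850/1 = 0.3850
n/ν for J = 2.087/4 = 0.5218
Smallest n/ν is X → limiting reagent.
n(A) = (2/1) × 0.3850 = 0.7700 mol

0.770 mol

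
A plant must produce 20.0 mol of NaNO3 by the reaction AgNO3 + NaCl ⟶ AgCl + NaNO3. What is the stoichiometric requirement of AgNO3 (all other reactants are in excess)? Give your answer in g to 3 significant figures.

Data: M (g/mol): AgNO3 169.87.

n(NaNO3) = 20.00 mol
n(AgNO3) = (1/1) × 20.00 = 20.00 mol
mass = 20.00 × 169.87 = 3397 g

3400 g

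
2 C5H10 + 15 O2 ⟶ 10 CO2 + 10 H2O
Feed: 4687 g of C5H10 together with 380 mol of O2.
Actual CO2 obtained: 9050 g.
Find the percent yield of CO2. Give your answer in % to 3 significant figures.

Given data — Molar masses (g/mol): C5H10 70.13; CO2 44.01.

n(C5H10) = 4687 / 70.13 = 66.83 mol
n(O2) = 380.0 mol
n/ν → C5H10: 33.42, O2: 25.33; O2 is limiting.
theoretical n(CO2) = (10/15) × 380.0 = 253.3 mol → 11150 g
% yield = 9050 / 11150 × 100 = 81.17 %

81.2 %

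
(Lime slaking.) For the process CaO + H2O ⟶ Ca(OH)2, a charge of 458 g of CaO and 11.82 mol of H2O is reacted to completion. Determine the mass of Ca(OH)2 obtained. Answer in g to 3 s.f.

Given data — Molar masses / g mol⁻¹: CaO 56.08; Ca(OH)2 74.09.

n(CaO) = 458.0 / 56.08 = 8.167 mol
n(H2O) = 11.82 mol
n/ν → CaO: 8.167, H2O: 11.82; CaO is limiting.
n(Ca(OH)2) = (1/1) × 8.167 = 8.167 mol
mass = 8.167 × 74.09 = 605.1 g

605 g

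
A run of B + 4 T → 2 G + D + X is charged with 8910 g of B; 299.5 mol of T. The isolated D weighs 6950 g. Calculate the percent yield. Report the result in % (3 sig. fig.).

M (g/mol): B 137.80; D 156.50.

n(B) = 8910 / 137.80 = 64.66 mol
n(T) = 299.5 mol
n/ν for B = 64.66/1 = 64.66
n/ν for T = 299.5/4 = 74.88
Smallest n/ν is B → limiting reagent.
theoretical n(D) = (1/1) × 64.66 = 64.66 mol → 10120 g
% yield = 6950 / 10120 × 100 = 68.68 %

68.7 %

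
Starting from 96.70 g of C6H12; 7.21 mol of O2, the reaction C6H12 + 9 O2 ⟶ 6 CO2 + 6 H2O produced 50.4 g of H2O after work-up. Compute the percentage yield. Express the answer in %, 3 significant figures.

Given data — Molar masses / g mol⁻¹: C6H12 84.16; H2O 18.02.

n(C6H12) = 96.70 / 84.16 = 1.149 mol
n(O2) = 7.210 mol
n/ν for C6H12 = 1.149/1 = 1.149
n/ν for O2 = 7.210/9 = 0.8011
Smallest n/ν is O2 → limiting reagent.
theoretical n(H2O) = (6/9) × 7.210 = 4.807 mol → 86.62 g
% yield = 50.4 / 86.62 × 100 = 58.19 %

58.2 %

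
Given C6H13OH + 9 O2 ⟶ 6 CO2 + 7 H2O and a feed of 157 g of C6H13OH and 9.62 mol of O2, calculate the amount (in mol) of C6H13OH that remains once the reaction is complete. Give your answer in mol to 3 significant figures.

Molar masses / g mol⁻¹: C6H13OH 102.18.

0.468 mol

n(C6H13OH) = 157.0 / 102.18 = 1.537 mol
n(O2) = 9.620 mol
n/ν for C6H13OH = 1.537/1 = 1.537
n/ν for O2 = 9.620/9 = 1.069
Smallest n/ν is O2 → limiting reagent.
C6H13OH consumed = (1/9) × 9.620 = 1.069 mol
C6H13OH remaining = 1.537 − 1.069 = 0.4680 mol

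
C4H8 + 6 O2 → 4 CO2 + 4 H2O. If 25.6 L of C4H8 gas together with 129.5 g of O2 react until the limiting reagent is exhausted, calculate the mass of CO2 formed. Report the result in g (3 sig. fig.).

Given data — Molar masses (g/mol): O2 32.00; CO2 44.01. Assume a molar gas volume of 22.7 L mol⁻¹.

119 g

n(C4H8) = 25.60 / 22.7 = 1.128 mol
n(O2) = 129.5 / 32.00 = 4.047 mol
n/ν for C4H8 = 1.128/1 = 1.128
n/ν for O2 = 4.047/6 = 0.6745
Smallest n/ν is O2 → limiting reagent.
n(CO2) = (4/6) × 4.047 = 2.698 mol
mass = 2.698 × 44.01 = 118.7 g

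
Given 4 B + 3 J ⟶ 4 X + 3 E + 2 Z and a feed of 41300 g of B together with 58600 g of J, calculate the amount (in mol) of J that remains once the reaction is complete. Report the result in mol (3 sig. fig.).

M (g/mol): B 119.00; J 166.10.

92.5 mol

n(B) = 41300 / 119.00 = 347.1 mol
n(J) = 58600 / 166.10 = 352.8 mol
n/ν for B = 347.1/4 = 86.78
n/ν for J = 352.8/3 = 117.6
Smallest n/ν is B → limiting reagent.
J consumed = (3/4) × 347.1 = 260.3 mol
J remaining = 352.8 − 260.3 = 92.50 mol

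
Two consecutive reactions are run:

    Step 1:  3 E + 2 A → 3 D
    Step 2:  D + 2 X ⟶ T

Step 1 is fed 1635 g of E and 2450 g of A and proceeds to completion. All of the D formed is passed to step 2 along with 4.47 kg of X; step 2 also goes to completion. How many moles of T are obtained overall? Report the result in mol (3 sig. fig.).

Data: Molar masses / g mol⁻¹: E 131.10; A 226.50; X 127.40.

Step 1:
n(E) = 1635 / 131.10 = 12.47 mol
n(A) = 2450 / 226.50 = 10.82 mol
n/ν for E = 12.47/3 = 4.157
n/ν for A = 10.82/2 = 5.410
Smallest n/ν is E → limiting reagent.
n(D) produced = (3/3) × 12.47 = 12.47 mol
Step 2:
n(D) available = 12.47 mol
n(X) = 4.470×1000 / 127.40 = 35.09 mol
n/ν for D = 12.47/1 = 12.47
n/ν for X = 35.09/2 = 17.55
Smallest n/ν is D → limiting reagent.
n(T) = (1/1) × 12.47 = 12.47 mol

12.5 mol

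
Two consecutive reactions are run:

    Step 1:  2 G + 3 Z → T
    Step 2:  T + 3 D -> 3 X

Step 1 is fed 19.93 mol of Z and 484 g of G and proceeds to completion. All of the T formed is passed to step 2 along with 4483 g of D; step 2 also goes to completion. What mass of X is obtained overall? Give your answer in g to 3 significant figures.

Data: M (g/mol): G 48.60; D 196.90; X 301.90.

4510 g

Step 1:
n(Z) = 19.93 mol
n(G) = 484.0 / 48.60 = 9.959 mol
n/ν for Z = 19.93/3 = 6.643
n/ν for G = 9.959/2 = 4.980
Smallest n/ν is G → limiting reagent.
n(T) produced = (1/2) × 9.959 = 4.980 mol
Step 2:
n(T) available = 4.980 mol
n(D) = 4483 / 196.90 = 22.77 mol
n/ν for T = 4.980/1 = 4.980
n/ν for D = 22.77/3 = 7.590
Smallest n/ν is T → limiting reagent.
n(X) = (3/1) × 4.980 = 14.94 mol
mass = 14.94 × 301.90 = 4510 g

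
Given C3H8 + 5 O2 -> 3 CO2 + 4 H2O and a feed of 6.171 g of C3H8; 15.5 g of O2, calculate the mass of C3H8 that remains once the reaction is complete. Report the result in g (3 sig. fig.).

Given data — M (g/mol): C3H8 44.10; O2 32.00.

n(C3H8) = 6.171 / 44.10 = 0.1399 mol
n(O2) = 15.50 / 32.00 = 0.4844 mol
n/ν → C3H8: 0.1399, O2: 0.09688; O2 is limiting.
C3H8 consumed = (1/5) × 0.4844 = 0.09688 mol
C3H8 remaining = 0.1399 − 0.09688 = 0.04302 mol
mass = 0.04302 × 44.10 = 1.897 g

1.90 g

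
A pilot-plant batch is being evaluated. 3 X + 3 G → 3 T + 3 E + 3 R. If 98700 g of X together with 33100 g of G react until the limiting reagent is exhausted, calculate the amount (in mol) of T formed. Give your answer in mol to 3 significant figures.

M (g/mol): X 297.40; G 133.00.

n(X) = 98700 / 297.40 = 331.9 mol
n(G) = 33100 / 133.00 = 248.9 mol
n/ν for X = 331.9/3 = 110.6
n/ν for G = 248.9/3 = 82.97
Smallest n/ν is G → limiting reagent.
n(T) = (3/3) × 248.9 = 248.9 mol

249 mol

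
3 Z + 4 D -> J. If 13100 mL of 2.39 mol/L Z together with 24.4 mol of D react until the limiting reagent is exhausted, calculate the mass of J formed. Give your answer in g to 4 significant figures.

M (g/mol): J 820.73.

5006 g

n(Z) = 2.39 × 13100/1000 = 31.31 mol
n(D) = 24.40 mol
n/ν → Z: 10.44, D: 6.100; D is limiting.
n(J) = (1/4) × 24.40 = 6.100 mol
mass = 6.100 × 820.73 = 5006 g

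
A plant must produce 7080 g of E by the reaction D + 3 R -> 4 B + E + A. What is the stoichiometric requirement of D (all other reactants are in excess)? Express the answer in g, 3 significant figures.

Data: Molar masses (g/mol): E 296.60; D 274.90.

n(E) = 7080 / 296.60 = 23.87 mol
n(D) = (1/1) × 23.87 = 23.87 mol
mass = 23.87 × 274.90 = 6562 g

6560 g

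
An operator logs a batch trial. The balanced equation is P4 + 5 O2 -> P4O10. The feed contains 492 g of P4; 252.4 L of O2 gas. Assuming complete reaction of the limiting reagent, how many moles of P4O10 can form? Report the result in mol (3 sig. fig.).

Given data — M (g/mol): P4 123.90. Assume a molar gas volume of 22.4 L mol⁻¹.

n(P4) = 492.0 / 123.90 = 3.971 mol
n(O2) = 252.4 / 22.4 = 11.27 mol
n/ν for P4 = 3.971/1 = 3.971
n/ν for O2 = 11.27/5 = 2.254
Smallest n/ν is O2 → limiting reagent.
n(P4O10) = (1/5) × 11.27 = 2.254 mol

2.25 mol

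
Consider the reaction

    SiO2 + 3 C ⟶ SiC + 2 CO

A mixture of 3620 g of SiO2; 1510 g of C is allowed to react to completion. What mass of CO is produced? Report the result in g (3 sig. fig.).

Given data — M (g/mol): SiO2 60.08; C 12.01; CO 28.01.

2350 g

n(SiO2) = 3620 / 60.08 = 60.25 mol
n(C) = 1510 / 12.01 = 125.7 mol
n/ν for SiO2 = 60.25/1 = 60.25
n/ν for C = 125.7/3 = 41.90
Smallest n/ν is C → limiting reagent.
n(CO) = (2/3) × 125.7 = 83.80 mol
mass = 83.80 × 28.01 = 2347 g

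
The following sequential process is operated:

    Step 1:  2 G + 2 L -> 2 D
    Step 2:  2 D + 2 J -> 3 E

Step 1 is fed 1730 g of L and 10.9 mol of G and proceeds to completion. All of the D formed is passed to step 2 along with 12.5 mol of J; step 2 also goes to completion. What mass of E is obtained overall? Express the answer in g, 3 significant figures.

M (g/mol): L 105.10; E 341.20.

5580 g

Step 1:
n(L) = 1730 / 105.10 = 16.46 mol
n(G) = 10.90 mol
n/ν for L = 16.46/2 = 8.230
n/ν for G = 10.90/2 = 5.450
Smallest n/ν is G → limiting reagent.
n(D) produced = (2/2) × 10.90 = 10.90 mol
Step 2:
n(D) available = 10.90 mol
n(J) = 12.50 mol
n/ν for D = 10.90/2 = 5.450
n/ν for J = 12.50/2 = 6.250
Smallest n/ν is D → limiting reagent.
n(E) = (3/2) × 10.90 = 16.35 mol
mass = 16.35 × 341.20 = 5579 g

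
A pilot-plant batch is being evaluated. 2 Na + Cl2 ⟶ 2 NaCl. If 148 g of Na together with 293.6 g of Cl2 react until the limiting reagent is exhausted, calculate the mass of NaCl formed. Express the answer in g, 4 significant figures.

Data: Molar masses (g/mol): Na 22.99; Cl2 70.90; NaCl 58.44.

n(Na) = 148.0 / 22.99 = 6.438 mol
n(Cl2) = 293.6 / 70.90 = 4.141 mol
n/ν for Na = 6.438/2 = 3.219
n/ν for Cl2 = 4.141/1 = 4.141
Smallest n/ν is Na → limiting reagent.
n(NaCl) = (2/2) × 6.438 = 6.438 mol
mass = 6.438 × 58.44 = 376.2 g

376.2 g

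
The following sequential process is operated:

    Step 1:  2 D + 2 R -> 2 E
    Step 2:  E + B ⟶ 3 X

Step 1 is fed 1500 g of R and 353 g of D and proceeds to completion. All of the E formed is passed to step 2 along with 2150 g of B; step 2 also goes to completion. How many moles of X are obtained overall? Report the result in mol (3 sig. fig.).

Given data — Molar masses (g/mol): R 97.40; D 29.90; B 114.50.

Step 1:
n(R) = 1500 / 97.40 = 15.40 mol
n(D) = 353.0 / 29.90 = 11.81 mol
n/ν for R = 15.40/2 = 7.700
n/ν for D = 11.81/2 = 5.905
Smallest n/ν is D → limiting reagent.
n(E) produced = (2/2) × 11.81 = 11.81 mol
Step 2:
n(E) available = 11.81 mol
n(B) = 2150 / 114.50 = 18.78 mol
n/ν for E = 11.81/1 = 11.81
n/ν for B = 18.78/1 = 18.78
Smallest n/ν is E → limiting reagent.
n(X) = (3/1) × 11.81 = 35.43 mol

35.4 mol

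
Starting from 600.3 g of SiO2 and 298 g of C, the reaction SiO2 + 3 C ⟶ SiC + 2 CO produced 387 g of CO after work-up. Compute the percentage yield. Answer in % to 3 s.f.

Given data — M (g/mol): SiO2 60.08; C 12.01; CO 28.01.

n(SiO2) = 600.3 / 60.08 = 9.992 mol
n(C) = 298.0 / 12.01 = 24.81 mol
n/ν for SiO2 = 9.992/1 = 9.992
n/ν for C = 24.81/3 = 8.270
Smallest n/ν is C → limiting reagent.
theoretical n(CO) = (2/3) × 24.81 = 16.54 mol → 463.3 g
% yield = 387 / 463.3 × 100 = 83.53 %

83.5 %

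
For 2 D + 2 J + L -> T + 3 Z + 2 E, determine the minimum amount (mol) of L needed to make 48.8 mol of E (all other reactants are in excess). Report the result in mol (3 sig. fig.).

n(E) = 48.80 mol
n(L) = (1/2) × 48.80 = 24.40 mol

24.4 mol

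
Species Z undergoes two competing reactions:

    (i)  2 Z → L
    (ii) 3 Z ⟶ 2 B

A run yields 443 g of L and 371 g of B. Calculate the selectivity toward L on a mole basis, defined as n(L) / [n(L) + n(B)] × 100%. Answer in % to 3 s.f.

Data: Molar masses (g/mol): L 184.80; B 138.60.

47.2 %

n(L) = 443 / 184.80 = 2.397 mol
n(B) = 371 / 138.60 = 2.677 mol
selectivity = 2.397/(2.397+2.677) × 100 = 47.24 %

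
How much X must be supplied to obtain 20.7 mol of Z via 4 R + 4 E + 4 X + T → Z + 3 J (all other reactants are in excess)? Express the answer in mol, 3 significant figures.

82.8 mol

n(Z) = 20.70 mol
n(X) = (4/1) × 20.70 = 82.80 mol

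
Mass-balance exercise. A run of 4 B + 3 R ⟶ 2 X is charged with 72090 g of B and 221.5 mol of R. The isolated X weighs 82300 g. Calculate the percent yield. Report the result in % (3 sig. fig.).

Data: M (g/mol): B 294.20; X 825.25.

81.4 %

n(B) = 72090 / 294.20 = 245.0 mol
n(R) = 221.5 mol
n/ν for B = 245.0/4 = 61.25
n/ν for R = 221.5/3 = 73.83
Smallest n/ν is B → limiting reagent.
theoretical n(X) = (2/4) × 245.0 = 122.5 mol → 101100 g
% yield = 82300 / 101100 × 100 = 81.40 %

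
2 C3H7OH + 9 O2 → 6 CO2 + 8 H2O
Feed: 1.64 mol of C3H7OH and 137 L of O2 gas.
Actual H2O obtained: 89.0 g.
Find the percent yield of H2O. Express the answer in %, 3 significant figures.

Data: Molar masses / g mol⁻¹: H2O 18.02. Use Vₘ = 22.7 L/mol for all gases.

n(C3H7OH) = 1.640 mol
n(O2) = 137.0 / 22.7 = 6.035 mol
n/ν for C3H7OH = 1.640/2 = 0.8200
n/ν for O2 = 6.035/9 = 0.6706
Smallest n/ν is O2 → limiting reagent.
theoretical n(H2O) = (8/9) × 6.035 = 5.364 mol → 96.66 g
% yield = 89.0 / 96.66 × 100 = 92.08 %

92.1 %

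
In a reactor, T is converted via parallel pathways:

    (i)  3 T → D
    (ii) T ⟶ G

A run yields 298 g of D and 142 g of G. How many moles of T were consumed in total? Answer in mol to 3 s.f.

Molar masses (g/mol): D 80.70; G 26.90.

16.4 mol

n(D) = 298 / 80.70 = 3.693 mol
n(G) = 142 / 26.90 = 5.279 mol
n(T) via (i) = (3/1)×3.693 = 11.08 mol
n(T) via (ii) = (1/1)×5.279 = 5.279 mol
total n(T) = 11.08 + 5.279 = 16.36 mol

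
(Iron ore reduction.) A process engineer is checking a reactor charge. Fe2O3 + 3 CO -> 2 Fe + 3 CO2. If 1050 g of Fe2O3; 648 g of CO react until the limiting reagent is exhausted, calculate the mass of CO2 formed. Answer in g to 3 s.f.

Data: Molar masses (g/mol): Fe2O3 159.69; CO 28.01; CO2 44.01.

n(Fe2O3) = 1050 / 159.69 = 6.575 mol
n(CO) = 648.0 / 28.01 = 23.13 mol
n/ν → Fe2O3: 6.575, CO: 7.710; Fe2O3 is limiting.
n(CO2) = (3/1) × 6.575 = 19.73 mol
mass = 19.73 × 44.01 = 868.3 g

868 g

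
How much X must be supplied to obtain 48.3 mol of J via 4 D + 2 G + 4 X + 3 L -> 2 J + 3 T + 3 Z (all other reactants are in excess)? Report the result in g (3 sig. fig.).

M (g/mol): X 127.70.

n(J) = 48.30 mol
n(X) = (4/2) × 48.30 = 96.60 mol
mass = 96.60 × 127.70 = 12340 g

12300 g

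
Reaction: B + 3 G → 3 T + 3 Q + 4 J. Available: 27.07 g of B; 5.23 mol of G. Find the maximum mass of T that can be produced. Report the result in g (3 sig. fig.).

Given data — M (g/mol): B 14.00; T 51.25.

268 g

n(B) = 27.07 / 14.00 = 1.934 mol
n(G) = 5.230 mol
n/ν for B = 1.934/1 = 1.934
n/ν for G = 5.230/3 = 1.743
Smallest n/ν is G → limiting reagent.
n(T) = (3/3) × 5.230 = 5.230 mol
mass = 5.230 × 51.25 = 268.0 g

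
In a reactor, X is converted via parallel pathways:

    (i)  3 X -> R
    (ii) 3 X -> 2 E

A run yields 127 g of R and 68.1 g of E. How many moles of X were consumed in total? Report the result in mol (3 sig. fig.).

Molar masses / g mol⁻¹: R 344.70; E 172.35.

1.70 mol

n(R) = 127 / 344.70 = 0.3684 mol
n(E) = 68.1 / 172.35 = 0.3951 mol
n(X) via (i) = (3/1)×0.3684 = 1.105 mol
n(X) via (ii) = (3/2)×0.3951 = 0.5927 mol
total n(X) = 1.105 + 0.5927 = 1.698 mol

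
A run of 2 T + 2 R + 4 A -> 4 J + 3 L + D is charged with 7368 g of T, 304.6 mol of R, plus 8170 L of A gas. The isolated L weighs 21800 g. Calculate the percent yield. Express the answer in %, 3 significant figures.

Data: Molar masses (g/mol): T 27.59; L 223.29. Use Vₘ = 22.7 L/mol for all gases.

36.2 %

n(T) = 7368 / 27.59 = 267.1 mol
n(R) = 304.6 mol
n(A) = 8170 / 22.7 = 359.9 mol
n/ν for T = 267.1/2 = 133.6
n/ν for R = 304.6/2 = 152.3
n/ν for A = 359.9/4 = 89.98
Smallest n/ν is A → limiting reagent.
theoretical n(L) = (3/4) × 359.9 = 269.9 mol → 60270 g
% yield = 21800 / 60270 × 100 = 36.17 %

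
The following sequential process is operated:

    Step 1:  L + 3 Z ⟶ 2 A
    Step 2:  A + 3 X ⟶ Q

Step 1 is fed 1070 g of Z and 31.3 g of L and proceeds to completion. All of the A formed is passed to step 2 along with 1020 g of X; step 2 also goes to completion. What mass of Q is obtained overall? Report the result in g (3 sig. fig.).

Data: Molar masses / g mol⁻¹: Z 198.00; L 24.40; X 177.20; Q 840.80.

1610 g

Step 1:
n(Z) = 1070 / 198.00 = 5.404 mol
n(L) = 31.30 / 24.40 = 1.283 mol
n/ν → Z: 1.801, L: 1.283; L is limiting.
n(A) produced = (2/1) × 1.283 = 2.566 mol
Step 2:
n(A) available = 2.566 mol
n(X) = 1020 / 177.20 = 5.756 mol
n/ν → A: 2.566, X: 1.919; X is limiting.
n(Q) = (1/3) × 5.756 = 1.919 mol
mass = 1.919 × 840.80 = 1613 g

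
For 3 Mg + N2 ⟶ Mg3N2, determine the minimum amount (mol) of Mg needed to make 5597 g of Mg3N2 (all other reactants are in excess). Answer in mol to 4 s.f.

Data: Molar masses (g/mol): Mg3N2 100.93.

166.4 mol

n(Mg3N2) = 5597 / 100.93 = 55.45 mol
n(Mg) = (3/1) × 55.45 = 166.4 mol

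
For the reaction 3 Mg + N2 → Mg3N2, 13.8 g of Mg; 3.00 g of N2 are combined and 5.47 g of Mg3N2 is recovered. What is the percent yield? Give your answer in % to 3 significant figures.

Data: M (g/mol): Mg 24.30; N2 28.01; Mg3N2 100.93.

n(Mg) = 13.80 / 24.30 = 0.5679 mol
n(N2) = 3.000 / 28.01 = 0.1071 mol
n/ν → Mg: 0.1893, N2: 0.1071; N2 is limiting.
theoretical n(Mg3N2) = (1/1) × 0.1071 = 0.1071 mol → 10.81 g
% yield = 5.47 / 10.81 × 100 = 50.60 %

50.6 %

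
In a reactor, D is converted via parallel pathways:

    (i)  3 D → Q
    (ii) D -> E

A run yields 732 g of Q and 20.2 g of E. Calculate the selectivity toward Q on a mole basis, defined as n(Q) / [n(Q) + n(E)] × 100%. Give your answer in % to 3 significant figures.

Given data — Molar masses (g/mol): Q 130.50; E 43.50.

92.4 %

n(Q) = 732 / 130.50 = 5.609 mol
n(E) = 20.2 / 43.50 = 0.4644 mol
selectivity = 5.609/(5.609+0.4644) × 100 = 92.35 %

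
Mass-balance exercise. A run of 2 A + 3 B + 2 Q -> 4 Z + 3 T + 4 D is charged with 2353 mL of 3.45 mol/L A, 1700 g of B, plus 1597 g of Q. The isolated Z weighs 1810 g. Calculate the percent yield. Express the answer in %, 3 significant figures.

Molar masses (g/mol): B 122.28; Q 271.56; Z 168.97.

n(A) = 3.45 × 2353/1000 = 8.118 mol
n(B) = 1700 / 122.28 = 13.90 mol
n(Q) = 1597 / 271.56 = 5.881 mol
n/ν → A: 4.059, B: 4.633, Q: 2.941; Q is limiting.
theoretical n(Z) = (4/2) × 5.881 = 11.76 mol → 1987 g
% yield = 1810 / 1987 × 100 = 91.09 %

91.1 %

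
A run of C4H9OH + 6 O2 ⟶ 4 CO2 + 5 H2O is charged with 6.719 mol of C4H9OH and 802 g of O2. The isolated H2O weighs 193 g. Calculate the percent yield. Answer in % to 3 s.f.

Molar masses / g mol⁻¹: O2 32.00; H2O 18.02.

n(C4H9OH) = 6.719 mol
n(O2) = 802.0 / 32.00 = 25.06 mol
n/ν for C4H9OH = 6.719/1 = 6.719
n/ν for O2 = 25.06/6 = 4.177
Smallest n/ν is O2 → limiting reagent.
theoretical n(H2O) = (5/6) × 25.06 = 20.88 mol → 376.3 g
% yield = 193 / 376.3 × 100 = 51.29 %

51.3 %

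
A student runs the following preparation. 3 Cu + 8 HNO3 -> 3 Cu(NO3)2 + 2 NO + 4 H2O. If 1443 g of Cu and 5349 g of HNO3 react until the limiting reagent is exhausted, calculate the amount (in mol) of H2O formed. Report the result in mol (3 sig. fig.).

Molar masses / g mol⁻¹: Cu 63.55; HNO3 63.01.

n(Cu) = 1443 / 63.55 = 22.71 mol
n(HNO3) = 5349 / 63.01 = 84.89 mol
n/ν for Cu = 22.71/3 = 7.570
n/ν for HNO3 = 84.89/8 = 10.61
Smallest n/ν is Cu → limiting reagent.
n(H2O) = (4/3) × 22.71 = 30.28 mol

30.3 mol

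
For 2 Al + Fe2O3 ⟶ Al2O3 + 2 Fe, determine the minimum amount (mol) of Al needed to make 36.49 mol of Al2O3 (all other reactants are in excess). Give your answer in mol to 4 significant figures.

72.98 mol

n(Al2O3) = 36.49 mol
n(Al) = (2/1) × 36.49 = 72.98 mol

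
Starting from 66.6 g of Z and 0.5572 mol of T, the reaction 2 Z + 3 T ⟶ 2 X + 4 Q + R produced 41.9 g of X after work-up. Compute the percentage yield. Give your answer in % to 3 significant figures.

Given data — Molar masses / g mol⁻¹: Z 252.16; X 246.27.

n(Z) = 66.60 / 252.16 = 0.2641 mol
n(T) = 0.5572 mol
n/ν for Z = 0.2641/2 = 0.1321
n/ν for T = 0.5572/3 = 0.1857
Smallest n/ν is Z → limiting reagent.
theoretical n(X) = (2/2) × 0.2641 = 0.2641 mol → 65.04 g
% yield = 41.9 / 65.04 × 100 = 64.42 %

64.4 %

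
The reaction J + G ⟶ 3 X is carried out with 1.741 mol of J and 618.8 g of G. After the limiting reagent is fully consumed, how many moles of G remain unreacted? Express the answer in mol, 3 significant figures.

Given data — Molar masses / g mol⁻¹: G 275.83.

n(J) = 1.741 mol
n(G) = 618.8 / 275.83 = 2.243 mol
n/ν → J: 1.741, G: 2.243; J is limiting.
G consumed = (1/1) × 1.741 = 1.741 mol
G remaining = 2.243 − 1.741 = 0.5020 mol

0.502 mol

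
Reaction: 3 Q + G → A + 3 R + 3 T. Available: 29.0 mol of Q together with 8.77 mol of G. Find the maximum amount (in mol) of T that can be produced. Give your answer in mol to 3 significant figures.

26.3 mol

n(Q) = 29.00 mol
n(G) = 8.770 mol
n/ν → Q: 9.667, G: 8.770; G is limiting.
n(T) = (3/1) × 8.770 = 26.31 mol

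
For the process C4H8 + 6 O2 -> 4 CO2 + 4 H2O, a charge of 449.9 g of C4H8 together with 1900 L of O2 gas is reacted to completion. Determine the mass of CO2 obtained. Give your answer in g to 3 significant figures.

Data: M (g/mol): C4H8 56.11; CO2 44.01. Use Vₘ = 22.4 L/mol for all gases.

n(C4H8) = 449.9 / 56.11 = 8.018 mol
n(O2) = 1900 / 22.4 = 84.82 mol
n/ν → C4H8: 8.018, O2: 14.14; C4H8 is limiting.
n(CO2) = (4/1) × 8.018 = 32.07 mol
mass = 32.07 × 44.01 = 1411 g

1410 g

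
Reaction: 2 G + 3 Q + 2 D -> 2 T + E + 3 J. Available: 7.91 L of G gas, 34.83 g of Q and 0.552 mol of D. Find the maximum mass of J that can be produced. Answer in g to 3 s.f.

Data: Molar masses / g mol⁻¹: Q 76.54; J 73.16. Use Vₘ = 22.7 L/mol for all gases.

n(G) = 7.910 / 22.7 = 0.3485 mol
n(Q) = 34.83 / 76.54 = 0.4551 mol
n(D) = 0.5520 mol
n/ν for G = 0.3485/2 = 0.1743
n/ν for Q = 0.4551/3 = 0.1517
n/ν for D = 0.5520/2 = 0.2760
Smallest n/ν is Q → limiting reagent.
n(J) = (3/3) × 0.4551 = 0.4551 mol
mass = 0.4551 × 73.16 = 33.30 g

33.3 g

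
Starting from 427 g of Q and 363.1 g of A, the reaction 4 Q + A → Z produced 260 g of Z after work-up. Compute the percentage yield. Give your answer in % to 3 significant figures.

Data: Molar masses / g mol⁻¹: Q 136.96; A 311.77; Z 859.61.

38.8 %

n(Q) = 427.0 / 136.96 = 3.118 mol
n(A) = 363.1 / 311.77 = 1.165 mol
n/ν for Q = 3.118/4 = 0.7795
n/ν for A = 1.165/1 = 1.165
Smallest n/ν is Q → limiting reagent.
theoretical n(Z) = (1/4) × 3.118 = 0.7795 mol → 670.1 g
% yield = 260 / 670.1 × 100 = 38.80 %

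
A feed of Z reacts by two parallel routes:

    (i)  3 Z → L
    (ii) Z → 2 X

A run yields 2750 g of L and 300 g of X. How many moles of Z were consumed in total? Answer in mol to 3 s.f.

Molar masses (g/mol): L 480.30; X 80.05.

n(L) = 2750 / 480.30 = 5.726 mol
n(X) = 300 / 80.05 = 3.748 mol
n(Z) via (i) = (3/1)×5.726 = 17.18 mol
n(Z) via (ii) = (1/2)×3.748 = 1.874 mol
total n(Z) = 17.18 + 1.874 = 19.05 mol

19.1 mol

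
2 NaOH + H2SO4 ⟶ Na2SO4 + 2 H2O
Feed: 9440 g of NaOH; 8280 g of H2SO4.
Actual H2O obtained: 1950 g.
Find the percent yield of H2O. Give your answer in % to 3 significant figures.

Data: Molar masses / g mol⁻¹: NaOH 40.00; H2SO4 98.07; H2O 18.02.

64.1 %

n(NaOH) = 9440 / 40.00 = 236.0 mol
n(H2SO4) = 8280 / 98.07 = 84.43 mol
n/ν for NaOH = 236.0/2 = 118.0
n/ν for H2SO4 = 84.43/1 = 84.43
Smallest n/ν is H2SO4 → limiting reagent.
theoretical n(H2O) = (2/1) × 84.43 = 168.9 mol → 3044 g
% yield = 1950 / 3044 × 100 = 64.06 %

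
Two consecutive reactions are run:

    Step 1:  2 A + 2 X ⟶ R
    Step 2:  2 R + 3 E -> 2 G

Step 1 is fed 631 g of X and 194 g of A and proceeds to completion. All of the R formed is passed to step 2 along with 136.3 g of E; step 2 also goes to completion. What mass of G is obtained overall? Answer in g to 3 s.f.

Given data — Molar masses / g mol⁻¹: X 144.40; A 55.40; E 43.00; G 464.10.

813 g

Step 1:
n(X) = 631.0 / 144.40 = 4.370 mol
n(A) = 194.0 / 55.40 = 3.502 mol
n/ν for X = 4.370/2 = 2.185
n/ν for A = 3.502/2 = 1.751
Smallest n/ν is A → limiting reagent.
n(R) produced = (1/2) × 3.502 = 1.751 mol
Step 2:
n(R) available = 1.751 mol
n(E) = 136.3 / 43.00 = 3.170 mol
n/ν for R = 1.751/2 = 0.8755
n/ν for E = 3.170/3 = 1.057
Smallest n/ν is R → limiting reagent.
n(G) = (2/2) × 1.751 = 1.751 mol
mass = 1.751 × 464.10 = 812.6 g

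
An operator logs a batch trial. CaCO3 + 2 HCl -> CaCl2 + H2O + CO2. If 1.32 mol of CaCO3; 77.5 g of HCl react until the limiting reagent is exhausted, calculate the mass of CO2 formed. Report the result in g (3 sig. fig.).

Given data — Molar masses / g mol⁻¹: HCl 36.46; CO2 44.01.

46.8 g

n(CaCO3) = 1.320 mol
n(HCl) = 77.50 / 36.46 = 2.126 mol
n/ν for CaCO3 = 1.320/1 = 1.320
n/ν for HCl = 2.126/2 = 1.063
Smallest n/ν is HCl → limiting reagent.
n(CO2) = (1/2) × 2.126 = 1.063 mol
mass = 1.063 × 44.01 = 46.78 g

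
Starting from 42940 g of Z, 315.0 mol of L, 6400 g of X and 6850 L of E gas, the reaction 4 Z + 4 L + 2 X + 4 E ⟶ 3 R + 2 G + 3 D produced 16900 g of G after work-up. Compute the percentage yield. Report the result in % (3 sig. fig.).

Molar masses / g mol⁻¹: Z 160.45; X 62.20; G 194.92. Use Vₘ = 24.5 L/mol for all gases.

n(Z) = 42940 / 160.45 = 267.6 mol
n(L) = 315.0 mol
n(X) = 6400 / 62.20 = 102.9 mol
n(E) = 6850 / 24.5 = 279.6 mol
n/ν → Z: 66.90, L: 78.75, X: 51.45, E: 69.90; X is limiting.
theoretical n(G) = (2/2) × 102.9 = 102.9 mol → 20060 g
% yield = 16900 / 20060 × 100 = 84.25 %

84.3 %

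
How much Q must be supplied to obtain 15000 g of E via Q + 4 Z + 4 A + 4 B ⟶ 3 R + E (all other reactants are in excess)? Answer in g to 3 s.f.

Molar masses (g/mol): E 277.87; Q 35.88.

n(E) = 15000 / 277.87 = 53.98 mol
n(Q) = (1/1) × 53.98 = 53.98 mol
mass = 53.98 × 35.88 = 1937 g

1940 g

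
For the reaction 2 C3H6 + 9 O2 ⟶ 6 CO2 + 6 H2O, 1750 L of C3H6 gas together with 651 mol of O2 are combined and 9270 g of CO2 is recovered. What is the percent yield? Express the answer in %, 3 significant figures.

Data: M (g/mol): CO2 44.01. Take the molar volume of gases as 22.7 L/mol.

91.1 %

n(C3H6) = 1750 / 22.7 = 77.09 mol
n(O2) = 651.0 mol
n/ν for C3H6 = 77.09/2 = 38.55
n/ν for O2 = 651.0/9 = 72.33
Smallest n/ν is C3H6 → limiting reagent.
theoretical n(CO2) = (6/2) × 77.09 = 231.3 mol → 10180 g
% yield = 9270 / 10180 × 100 = 91.06 %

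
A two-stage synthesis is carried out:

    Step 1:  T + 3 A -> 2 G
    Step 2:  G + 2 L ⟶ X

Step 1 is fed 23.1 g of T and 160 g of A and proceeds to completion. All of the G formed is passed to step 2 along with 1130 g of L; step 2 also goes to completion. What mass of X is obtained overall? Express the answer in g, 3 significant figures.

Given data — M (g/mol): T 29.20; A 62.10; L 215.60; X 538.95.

853 g

Step 1:
n(T) = 23.10 / 29.20 = 0.7911 mol
n(A) = 160.0 / 62.10 = 2.576 mol
n/ν for T = 0.7911/1 = 0.7911
n/ν for A = 2.576/3 = 0.8587
Smallest n/ν is T → limiting reagent.
n(G) produced = (2/1) × 0.7911 = 1.582 mol
Step 2:
n(G) available = 1.582 mol
n(L) = 1130 / 215.60 = 5.241 mol
n/ν for G = 1.582/1 = 1.582
n/ν for L = 5.241/2 = 2.621
Smallest n/ν is G → limiting reagent.
n(X) = (1/1) × 1.582 = 1.582 mol
mass = 1.582 × 538.95 = 852.6 g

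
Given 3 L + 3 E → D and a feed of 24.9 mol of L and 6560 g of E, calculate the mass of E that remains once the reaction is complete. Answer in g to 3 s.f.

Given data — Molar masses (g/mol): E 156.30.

n(L) = 24.90 mol
n(E) = 6560 / 156.30 = 41.97 mol
n/ν for L = 24.90/3 = 8.300
n/ν for E = 41.97/3 = 13.99
Smallest n/ν is L → limiting reagent.
E consumed = (3/3) × 24.90 = 24.90 mol
E remaining = 41.97 − 24.90 = 17.07 mol
mass = 17.07 × 156.30 = 2668 g

2670 g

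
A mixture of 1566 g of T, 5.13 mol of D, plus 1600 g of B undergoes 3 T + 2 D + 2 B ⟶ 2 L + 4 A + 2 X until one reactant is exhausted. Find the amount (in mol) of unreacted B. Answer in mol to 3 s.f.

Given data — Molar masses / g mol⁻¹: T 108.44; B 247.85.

1.33 mol

n(T) = 1566 / 108.44 = 14.44 mol
n(D) = 5.130 mol
n(B) = 1600 / 247.85 = 6.456 mol
n/ν for T = 14.44/3 = 4.813
n/ν for D = 5.130/2 = 2.565
n/ν for B = 6.456/2 = 3.228
Smallest n/ν is D → limiting reagent.
B consumed = (2/2) × 5.130 = 5.130 mol
B remaining = 6.456 − 5.130 = 1.326 mol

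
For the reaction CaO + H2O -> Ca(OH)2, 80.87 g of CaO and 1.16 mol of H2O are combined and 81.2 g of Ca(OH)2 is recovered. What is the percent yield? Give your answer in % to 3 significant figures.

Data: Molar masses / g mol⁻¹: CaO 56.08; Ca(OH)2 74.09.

n(CaO) = 80.87 / 56.08 = 1.442 mol
n(H2O) = 1.160 mol
n/ν → CaO: 1.442, H2O: 1.160; H2O is limiting.
theoretical n(Ca(OH)2) = (1/1) × 1.160 = 1.160 mol → 85.94 g
% yield = 81.2 / 85.94 × 100 = 94.48 %

94.5 %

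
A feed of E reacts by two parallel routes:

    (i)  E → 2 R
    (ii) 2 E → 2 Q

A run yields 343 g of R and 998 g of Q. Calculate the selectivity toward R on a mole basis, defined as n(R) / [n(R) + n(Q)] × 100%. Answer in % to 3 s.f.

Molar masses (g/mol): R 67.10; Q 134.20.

40.7 %

n(R) = 343 / 67.10 = 5.112 mol
n(Q) = 998 / 134.20 = 7.437 mol
selectivity = 5.112/(5.112+7.437) × 100 = 40.74 %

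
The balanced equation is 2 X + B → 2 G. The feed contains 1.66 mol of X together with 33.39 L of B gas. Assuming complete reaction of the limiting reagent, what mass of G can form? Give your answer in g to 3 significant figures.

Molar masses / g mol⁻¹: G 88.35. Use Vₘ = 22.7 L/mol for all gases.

n(X) = 1.660 mol
n(B) = 33.39 / 22.7 = 1.471 mol
n/ν → X: 0.8300, B: 1.471; X is limiting.
n(G) = (2/2) × 1.660 = 1.660 mol
mass = 1.660 × 88.35 = 146.7 g

147 g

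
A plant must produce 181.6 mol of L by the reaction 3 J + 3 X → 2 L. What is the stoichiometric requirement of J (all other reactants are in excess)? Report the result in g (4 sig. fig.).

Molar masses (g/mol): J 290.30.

79080 g

n(L) = 181.6 mol
n(J) = (3/2) × 181.6 = 272.4 mol
mass = 272.4 × 290.30 = 79080 g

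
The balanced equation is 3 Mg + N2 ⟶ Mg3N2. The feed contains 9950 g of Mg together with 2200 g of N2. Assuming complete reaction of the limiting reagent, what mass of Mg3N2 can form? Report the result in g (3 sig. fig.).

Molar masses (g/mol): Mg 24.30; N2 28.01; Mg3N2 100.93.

n(Mg) = 9950 / 24.30 = 409.5 mol
n(N2) = 2200 / 28.01 = 78.54 mol
n/ν → Mg: 136.5, N2: 78.54; N2 is limiting.
n(Mg3N2) = (1/1) × 78.54 = 78.54 mol
mass = 78.54 × 100.93 = 7927 g

7930 g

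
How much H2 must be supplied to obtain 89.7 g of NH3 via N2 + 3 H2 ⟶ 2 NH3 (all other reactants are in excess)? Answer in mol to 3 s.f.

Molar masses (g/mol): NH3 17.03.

7.90 mol

n(NH3) = 89.7 / 17.03 = 5.267 mol
n(H2) = (3/2) × 5.267 = 7.901 mol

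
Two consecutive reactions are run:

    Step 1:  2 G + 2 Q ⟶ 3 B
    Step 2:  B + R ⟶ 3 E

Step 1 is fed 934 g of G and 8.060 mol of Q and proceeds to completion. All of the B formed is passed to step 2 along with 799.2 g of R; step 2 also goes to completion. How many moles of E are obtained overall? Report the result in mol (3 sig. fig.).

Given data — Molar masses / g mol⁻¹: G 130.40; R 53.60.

32.2 mol

Step 1:
n(G) = 934.0 / 130.40 = 7.163 mol
n(Q) = 8.060 mol
n/ν for G = 7.163/2 = 3.582
n/ν for Q = 8.060/2 = 4.030
Smallest n/ν is G → limiting reagent.
n(B) produced = (3/2) × 7.163 = 10.74 mol
Step 2:
n(B) available = 10.74 mol
n(R) = 799.2 / 53.60 = 14.91 mol
n/ν for B = 10.74/1 = 10.74
n/ν for R = 14.91/1 = 14.91
Smallest n/ν is B → limiting reagent.
n(E) = (3/1) × 10.74 = 32.22 mol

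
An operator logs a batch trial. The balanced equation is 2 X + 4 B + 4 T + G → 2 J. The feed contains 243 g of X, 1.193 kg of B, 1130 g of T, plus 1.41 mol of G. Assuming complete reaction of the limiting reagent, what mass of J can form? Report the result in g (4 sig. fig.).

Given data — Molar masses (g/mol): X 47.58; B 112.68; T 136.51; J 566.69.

n(X) = 243.0 / 47.58 = 5.107 mol
n(B) = 1.193×1000 / 112.68 = 10.59 mol
n(T) = 1130 / 136.51 = 8.278 mol
n(G) = 1.410 mol
n/ν for X = 5.107/2 = 2.554
n/ν for B = 10.59/4 = 2.648
n/ν for T = 8.278/4 = 2.070
n/ν for G = 1.410/1 = 1.410
Smallest n/ν is G → limiting reagent.
n(J) = (2/1) × 1.410 = 2.820 mol
mass = 2.820 × 566.69 = 1598 g

1598 g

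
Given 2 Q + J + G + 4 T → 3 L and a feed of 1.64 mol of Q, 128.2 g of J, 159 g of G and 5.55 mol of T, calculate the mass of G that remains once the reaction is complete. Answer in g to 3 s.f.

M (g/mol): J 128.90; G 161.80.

n(Q) = 1.640 mol
n(J) = 128.2 / 128.90 = 0.9946 mol
n(G) = 159.0 / 161.80 = 0.9827 mol
n(T) = 5.550 mol
n/ν for Q = 1.640/2 = 0.8200
n/ν for J = 0.9946/1 = 0.9946
n/ν for G = 0.9827/1 = 0.9827
n/ν for T = 5.550/4 = 1.388
Smallest n/ν is Q → limiting reagent.
G consumed = (1/2) × 1.640 = 0.8200 mol
G remaining = 0.9827 − 0.8200 = 0.1627 mol
mass = 0.1627 × 161.80 = 26.32 g

26.3 g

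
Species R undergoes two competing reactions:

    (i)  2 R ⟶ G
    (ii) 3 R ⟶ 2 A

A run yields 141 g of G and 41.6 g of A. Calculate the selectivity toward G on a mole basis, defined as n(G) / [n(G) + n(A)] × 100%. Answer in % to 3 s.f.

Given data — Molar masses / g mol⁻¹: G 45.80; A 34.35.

71.8 %

n(G) = 141 / 45.80 = 3.079 mol
n(A) = 41.6 / 34.35 = 1.211 mol
selectivity = 3.079/(3.079+1.211) × 100 = 71.77 %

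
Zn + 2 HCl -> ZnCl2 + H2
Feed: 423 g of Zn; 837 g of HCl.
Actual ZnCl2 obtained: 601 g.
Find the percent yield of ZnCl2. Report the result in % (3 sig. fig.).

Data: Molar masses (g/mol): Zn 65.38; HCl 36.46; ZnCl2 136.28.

68.2 %

n(Zn) = 423.0 / 65.38 = 6.470 mol
n(HCl) = 837.0 / 36.46 = 22.96 mol
n/ν → Zn: 6.470, HCl: 11.48; Zn is limiting.
theoretical n(ZnCl2) = (1/1) × 6.470 = 6.470 mol → 881.7 g
% yield = 601 / 881.7 × 100 = 68.16 %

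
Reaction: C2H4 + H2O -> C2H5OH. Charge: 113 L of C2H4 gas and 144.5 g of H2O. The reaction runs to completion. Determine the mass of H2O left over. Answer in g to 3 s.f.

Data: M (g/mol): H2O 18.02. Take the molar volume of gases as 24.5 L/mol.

61.4 g

n(C2H4) = 113.0 / 24.5 = 4.612 mol
n(H2O) = 144.5 / 18.02 = 8.019 mol
n/ν for C2H4 = 4.612/1 = 4.612
n/ν for H2O = 8.019/1 = 8.019
Smallest n/ν is C2H4 → limiting reagent.
H2O consumed = (1/1) × 4.612 = 4.612 mol
H2O remaining = 8.019 − 4.612 = 3.407 mol
mass = 3.407 × 18.02 = 61.39 g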